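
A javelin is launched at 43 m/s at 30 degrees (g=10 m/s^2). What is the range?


Given: v0 = 43 m/s, theta = 30 deg, g = 10 m/s^2
sin(2*30) = sin(60) = sqrt(3)/2
Using R = v0^2 * sin(2*theta) / g
R = 43^2 * (sqrt(3)/2) / 10
R = 1849 * sqrt(3) / 20
R = 1849/20*sqrt(3) m

1849/20*sqrt(3) m


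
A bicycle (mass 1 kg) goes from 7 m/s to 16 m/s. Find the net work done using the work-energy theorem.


Given: m = 1 kg, v0 = 7 m/s, v = 16 m/s
Using W = (1/2)*m*(v^2 - v0^2)
v^2 = 16^2 = 256
v0^2 = 7^2 = 49
v^2 - v0^2 = 256 - 49 = 207
W = (1/2)*1*207 = 207/2 J

207/2 J


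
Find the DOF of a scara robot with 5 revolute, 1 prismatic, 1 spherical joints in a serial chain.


Given: serial robot with 5 revolute, 1 prismatic, 1 spherical joints
DOF contribution per joint type: revolute=1, prismatic=1, spherical=3, fixed=0
DOF = 5*1 + 1*1 + 1*3
DOF = 9

9


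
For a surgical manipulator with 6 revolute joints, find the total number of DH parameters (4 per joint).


Given: 6 joints, 4 DH parameters per joint (d, theta, a, alpha)
Total DH parameters = number_of_joints * 4
Total = 6 * 4
Total = 24

24


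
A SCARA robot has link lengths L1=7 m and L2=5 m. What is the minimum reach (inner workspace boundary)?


Given: L1 = 7 m, L2 = 5 m
For a 2-link planar arm, min reach = |L1 - L2| (second link folded back)
Min reach = |7 - 5|
Min reach = 2 m

2 m


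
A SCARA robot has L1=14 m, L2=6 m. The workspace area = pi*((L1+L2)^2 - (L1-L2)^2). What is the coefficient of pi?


Given: L1 = 14, L2 = 6
(L1+L2)^2 = (20)^2 = 400
(L1-L2)^2 = (8)^2 = 64
Difference = 400 - 64 = 336
This equals 4*L1*L2 = 4*14*6 = 336
Workspace area = 336*pi

336


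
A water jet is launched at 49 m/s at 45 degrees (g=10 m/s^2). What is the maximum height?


Given: v0 = 49 m/s, theta = 45 deg, g = 10 m/s^2
sin^2(45) = 1/2
Using H = v0^2 * sin^2(theta) / (2*g)
H = 49^2 * 1/2 / (2*10)
H = 2401 * 1/2 / 20
H = 2401/2 / 20
H = 2401/40 m

2401/40 m


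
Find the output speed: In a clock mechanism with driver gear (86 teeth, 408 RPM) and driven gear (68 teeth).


Given: N1 = 86 teeth, w1 = 408 RPM, N2 = 68 teeth
Using N1*w1 = N2*w2
w2 = N1*w1 / N2
w2 = 86*408 / 68
w2 = 35088 / 68
w2 = 516 RPM

516 RPM


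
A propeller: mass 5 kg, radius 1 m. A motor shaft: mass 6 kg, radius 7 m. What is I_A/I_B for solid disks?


Given: M1=5 kg, R1=1 m, M2=6 kg, R2=7 m
For a disk: I = (1/2)*M*R^2, so I_A/I_B = (M1*R1^2)/(M2*R2^2)
M1*R1^2 = 5*1 = 5
M2*R2^2 = 6*49 = 294
I_A/I_B = 5/294 = 5/294

5/294


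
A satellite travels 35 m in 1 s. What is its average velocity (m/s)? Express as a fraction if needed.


Given: distance d = 35 m, time t = 1 s
Using v = d / t
v = 35 / 1
v = 35 m/s

35 m/s


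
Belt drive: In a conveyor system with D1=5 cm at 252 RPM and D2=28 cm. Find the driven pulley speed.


Given: D1 = 5 cm, w1 = 252 RPM, D2 = 28 cm
Using D1*w1 = D2*w2
w2 = D1*w1 / D2
w2 = 5*252 / 28
w2 = 1260 / 28
w2 = 45 RPM

45 RPM


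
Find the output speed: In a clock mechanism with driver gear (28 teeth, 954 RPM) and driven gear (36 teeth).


Given: N1 = 28 teeth, w1 = 954 RPM, N2 = 36 teeth
Using N1*w1 = N2*w2
w2 = N1*w1 / N2
w2 = 28*954 / 36
w2 = 26712 / 36
w2 = 742 RPM

742 RPM


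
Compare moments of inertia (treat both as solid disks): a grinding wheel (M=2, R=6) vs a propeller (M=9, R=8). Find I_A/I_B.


Given: M1=2 kg, R1=6 m, M2=9 kg, R2=8 m
For a disk: I = (1/2)*M*R^2, so I_A/I_B = (M1*R1^2)/(M2*R2^2)
M1*R1^2 = 2*36 = 72
M2*R2^2 = 9*64 = 576
I_A/I_B = 72/576 = 1/8

1/8


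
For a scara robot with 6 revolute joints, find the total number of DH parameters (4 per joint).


Given: 6 joints, 4 DH parameters per joint (d, theta, a, alpha)
Total DH parameters = number_of_joints * 4
Total = 6 * 4
Total = 24

24


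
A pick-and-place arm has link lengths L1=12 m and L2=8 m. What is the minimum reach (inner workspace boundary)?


Given: L1 = 12 m, L2 = 8 m
For a 2-link planar arm, min reach = |L1 - L2| (second link folded back)
Min reach = |12 - 8|
Min reach = 4 m

4 m


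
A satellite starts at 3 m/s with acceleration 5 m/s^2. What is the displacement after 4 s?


Given: v0 = 3 m/s, a = 5 m/s^2, t = 4 s
Using s = v0*t + (1/2)*a*t^2
s = 3*4 + (1/2)*5*4^2
s = 12 + (1/2)*80
s = 12 + 40
s = 52

52 m


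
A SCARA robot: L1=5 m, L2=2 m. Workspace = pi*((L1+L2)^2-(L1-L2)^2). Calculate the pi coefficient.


Given: L1 = 5, L2 = 2
(L1+L2)^2 = (7)^2 = 49
(L1-L2)^2 = (3)^2 = 9
Difference = 49 - 9 = 40
This equals 4*L1*L2 = 4*5*2 = 40
Workspace area = 40*pi

40


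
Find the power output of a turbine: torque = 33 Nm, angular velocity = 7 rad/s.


Given: tau = 33 Nm, omega = 7 rad/s
Using P = tau * omega
P = 33 * 7
P = 231 W

231 W


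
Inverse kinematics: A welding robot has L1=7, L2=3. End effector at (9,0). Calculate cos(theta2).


Given: L1 = 7, L2 = 3, target (x, y) = (9, 0)
Using cos(theta2) = (x^2 + y^2 - L1^2 - L2^2) / (2*L1*L2)
x^2 + y^2 = 9^2 + 0 = 81
L1^2 + L2^2 = 49 + 9 = 58
Numerator = 81 - 58 = 23
Denominator = 2*7*3 = 42
cos(theta2) = 23/42 = 23/42

23/42


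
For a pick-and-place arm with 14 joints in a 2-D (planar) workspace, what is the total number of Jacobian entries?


Given: task space dimension = 2, joints = 14
Jacobian is a 2 x 14 matrix
Total entries = rows * columns
Total = 2 * 14
Total = 28

28


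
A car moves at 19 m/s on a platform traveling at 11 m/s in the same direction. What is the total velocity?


Given: object velocity = 19 m/s, platform velocity = 11 m/s (same direction)
Using classical velocity addition: v_total = v_object + v_platform
v_total = 19 + 11
v_total = 30 m/s

30 m/s


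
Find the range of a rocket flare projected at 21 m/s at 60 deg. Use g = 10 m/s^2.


Given: v0 = 21 m/s, theta = 60 deg, g = 10 m/s^2
sin(2*60) = sin(120) = sqrt(3)/2
Using R = v0^2 * sin(2*theta) / g
R = 21^2 * (sqrt(3)/2) / 10
R = 441 * sqrt(3) / 20
R = 441/20*sqrt(3) m

441/20*sqrt(3) m


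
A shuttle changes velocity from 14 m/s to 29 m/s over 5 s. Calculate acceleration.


Given: initial velocity v0 = 14 m/s, final velocity v = 29 m/s, time t = 5 s
Using a = (v - v0) / t
a = (29 - 14) / 5
a = 15 / 5
a = 3 m/s^2

3 m/s^2


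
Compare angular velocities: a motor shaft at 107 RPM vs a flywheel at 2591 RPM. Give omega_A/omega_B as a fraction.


Given: RPM_A = 107, RPM_B = 2591
omega = 2*pi*RPM/60, so omega_A/omega_B = RPM_A / RPM_B
omega_A/omega_B = 107 / 2591
omega_A/omega_B = 107/2591

107/2591


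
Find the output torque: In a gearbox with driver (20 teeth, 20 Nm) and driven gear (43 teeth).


Given: N1 = 20, N2 = 43, T1 = 20 Nm
Using T2/T1 = N2/N1
T2 = T1 * N2 / N1
T2 = 20 * 43 / 20
T2 = 860 / 20
T2 = 43 Nm

43 Nm


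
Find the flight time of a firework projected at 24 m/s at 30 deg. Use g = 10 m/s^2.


Given: v0 = 24 m/s, theta = 30 deg, g = 10 m/s^2
sin(30) = 1/2
Using T = 2*v0*sin(theta) / g
T = 2*24*1/2 / 10
T = 24 / 10
T = 12/5 s

12/5 s


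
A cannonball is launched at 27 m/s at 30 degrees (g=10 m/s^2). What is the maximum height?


Given: v0 = 27 m/s, theta = 30 deg, g = 10 m/s^2
sin^2(30) = 1/4
Using H = v0^2 * sin^2(theta) / (2*g)
H = 27^2 * 1/4 / (2*10)
H = 729 * 1/4 / 20
H = 729/4 / 20
H = 729/80 m

729/80 m


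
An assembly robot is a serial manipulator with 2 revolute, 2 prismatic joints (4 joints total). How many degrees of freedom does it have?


Given: serial robot with 2 revolute, 2 prismatic joints
DOF contribution per joint type: revolute=1, prismatic=1, spherical=3, fixed=0
DOF = 2*1 + 2*1
DOF = 4

4


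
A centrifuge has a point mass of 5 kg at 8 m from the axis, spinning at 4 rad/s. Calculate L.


Given: m = 5 kg, r = 8 m, omega = 4 rad/s
For a point mass: I = m*r^2
I = 5*8^2 = 5*64 = 320
L = I*omega = 320*4
L = 1280 kg*m^2/s

1280 kg*m^2/s


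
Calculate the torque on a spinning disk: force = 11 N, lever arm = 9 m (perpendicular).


Given: F = 11 N, r = 9 m, angle = 90 deg (perpendicular)
Using tau = F * r * sin(90)
sin(90) = 1
tau = 11 * 9 * 1
tau = 99 Nm

99 Nm


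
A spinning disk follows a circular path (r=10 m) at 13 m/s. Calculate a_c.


Given: v = 13 m/s, r = 10 m
Using a_c = v^2 / r
a_c = 13^2 / 10
a_c = 169 / 10
a_c = 169/10 m/s^2

169/10 m/s^2


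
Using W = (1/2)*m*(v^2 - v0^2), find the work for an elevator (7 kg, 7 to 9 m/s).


Given: m = 7 kg, v0 = 7 m/s, v = 9 m/s
Using W = (1/2)*m*(v^2 - v0^2)
v^2 = 9^2 = 81
v0^2 = 7^2 = 49
v^2 - v0^2 = 81 - 49 = 32
W = (1/2)*7*32 = 112 J

112 J


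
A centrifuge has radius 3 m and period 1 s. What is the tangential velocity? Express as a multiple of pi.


Given: radius r = 3 m, period T = 1 s
Using v = 2*pi*r / T
v = 2*pi*3 / 1
v = 6*pi / 1
v = 6*pi m/s

6*pi m/s


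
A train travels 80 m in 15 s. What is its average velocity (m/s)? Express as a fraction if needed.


Given: distance d = 80 m, time t = 15 s
Using v = d / t
v = 80 / 15
v = 16/3 m/s

16/3 m/s


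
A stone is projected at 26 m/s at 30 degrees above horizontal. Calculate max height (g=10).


Given: v0 = 26 m/s, theta = 30 deg, g = 10 m/s^2
sin^2(30) = 1/4
Using H = v0^2 * sin^2(theta) / (2*g)
H = 26^2 * 1/4 / (2*10)
H = 676 * 1/4 / 20
H = 169 / 20
H = 169/20 m

169/20 m


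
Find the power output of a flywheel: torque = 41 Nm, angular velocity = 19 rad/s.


Given: tau = 41 Nm, omega = 19 rad/s
Using P = tau * omega
P = 41 * 19
P = 779 W

779 W


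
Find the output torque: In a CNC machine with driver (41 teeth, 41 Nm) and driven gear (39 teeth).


Given: N1 = 41, N2 = 39, T1 = 41 Nm
Using T2/T1 = N2/N1
T2 = T1 * N2 / N1
T2 = 41 * 39 / 41
T2 = 1599 / 41
T2 = 39 Nm

39 Nm


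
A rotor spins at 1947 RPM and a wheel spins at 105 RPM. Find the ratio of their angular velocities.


Given: RPM_A = 1947, RPM_B = 105
omega = 2*pi*RPM/60, so omega_A/omega_B = RPM_A / RPM_B
omega_A/omega_B = 1947 / 105
omega_A/omega_B = 649/35

649/35


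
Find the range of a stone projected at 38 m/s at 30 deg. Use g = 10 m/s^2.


Given: v0 = 38 m/s, theta = 30 deg, g = 10 m/s^2
sin(2*30) = sin(60) = sqrt(3)/2
Using R = v0^2 * sin(2*theta) / g
R = 38^2 * (sqrt(3)/2) / 10
R = 1444 * sqrt(3) / 20
R = 361/5*sqrt(3) m

361/5*sqrt(3) m


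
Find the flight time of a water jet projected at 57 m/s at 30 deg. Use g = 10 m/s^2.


Given: v0 = 57 m/s, theta = 30 deg, g = 10 m/s^2
sin(30) = 1/2
Using T = 2*v0*sin(theta) / g
T = 2*57*1/2 / 10
T = 57 / 10
T = 57/10 s

57/10 s


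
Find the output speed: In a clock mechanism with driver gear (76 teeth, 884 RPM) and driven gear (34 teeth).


Given: N1 = 76 teeth, w1 = 884 RPM, N2 = 34 teeth
Using N1*w1 = N2*w2
w2 = N1*w1 / N2
w2 = 76*884 / 34
w2 = 67184 / 34
w2 = 1976 RPM

1976 RPM


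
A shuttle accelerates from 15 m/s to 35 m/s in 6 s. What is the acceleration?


Given: initial velocity v0 = 15 m/s, final velocity v = 35 m/s, time t = 6 s
Using a = (v - v0) / t
a = (35 - 15) / 6
a = 20 / 6
a = 10/3 m/s^2

10/3 m/s^2


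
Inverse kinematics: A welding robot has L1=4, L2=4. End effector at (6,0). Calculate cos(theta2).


Given: L1 = 4, L2 = 4, target (x, y) = (6, 0)
Using cos(theta2) = (x^2 + y^2 - L1^2 - L2^2) / (2*L1*L2)
x^2 + y^2 = 6^2 + 0 = 36
L1^2 + L2^2 = 16 + 16 = 32
Numerator = 36 - 32 = 4
Denominator = 2*4*4 = 32
cos(theta2) = 4/32 = 1/8

1/8


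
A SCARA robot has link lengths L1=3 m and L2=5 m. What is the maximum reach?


Given: L1 = 3 m, L2 = 5 m
For a 2-link planar arm, max reach = L1 + L2 (fully extended)
Max reach = 3 + 5
Max reach = 8 m

8 m


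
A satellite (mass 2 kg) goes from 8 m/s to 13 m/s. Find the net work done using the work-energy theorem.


Given: m = 2 kg, v0 = 8 m/s, v = 13 m/s
Using W = (1/2)*m*(v^2 - v0^2)
v^2 = 13^2 = 169
v0^2 = 8^2 = 64
v^2 - v0^2 = 169 - 64 = 105
W = (1/2)*2*105 = 105 J

105 J


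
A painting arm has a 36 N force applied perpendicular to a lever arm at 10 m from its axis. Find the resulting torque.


Given: F = 36 N, r = 10 m, angle = 90 deg (perpendicular)
Using tau = F * r * sin(90)
sin(90) = 1
tau = 36 * 10 * 1
tau = 360 Nm

360 Nm


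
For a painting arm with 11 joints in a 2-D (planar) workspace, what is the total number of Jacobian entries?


Given: task space dimension = 2, joints = 11
Jacobian is a 2 x 11 matrix
Total entries = rows * columns
Total = 2 * 11
Total = 22

22


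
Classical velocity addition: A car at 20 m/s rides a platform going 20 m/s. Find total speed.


Given: object velocity = 20 m/s, platform velocity = 20 m/s (same direction)
Using classical velocity addition: v_total = v_object + v_platform
v_total = 20 + 20
v_total = 40 m/s

40 m/s


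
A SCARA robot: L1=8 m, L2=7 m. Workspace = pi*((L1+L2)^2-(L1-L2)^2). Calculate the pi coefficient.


Given: L1 = 8, L2 = 7
(L1+L2)^2 = (15)^2 = 225
(L1-L2)^2 = (1)^2 = 1
Difference = 225 - 1 = 224
This equals 4*L1*L2 = 4*8*7 = 224
Workspace area = 224*pi

224


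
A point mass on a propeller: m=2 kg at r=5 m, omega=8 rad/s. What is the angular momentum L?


Given: m = 2 kg, r = 5 m, omega = 8 rad/s
For a point mass: I = m*r^2
I = 2*5^2 = 2*25 = 50
L = I*omega = 50*8
L = 400 kg*m^2/s

400 kg*m^2/s


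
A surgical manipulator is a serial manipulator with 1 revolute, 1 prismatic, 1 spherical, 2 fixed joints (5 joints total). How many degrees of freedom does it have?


Given: serial robot with 1 revolute, 1 prismatic, 1 spherical, 2 fixed joints
DOF contribution per joint type: revolute=1, prismatic=1, spherical=3, fixed=0
DOF = 1*1 + 1*1 + 1*3 + 2*0
DOF = 5

5


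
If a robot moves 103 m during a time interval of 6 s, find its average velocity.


Given: distance d = 103 m, time t = 6 s
Using v = d / t
v = 103 / 6
v = 103/6 m/s

103/6 m/s


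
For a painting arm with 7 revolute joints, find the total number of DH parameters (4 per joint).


Given: 7 joints, 4 DH parameters per joint (d, theta, a, alpha)
Total DH parameters = number_of_joints * 4
Total = 7 * 4
Total = 28

28


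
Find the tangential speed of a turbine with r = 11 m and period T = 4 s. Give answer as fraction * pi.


Given: radius r = 11 m, period T = 4 s
Using v = 2*pi*r / T
v = 2*pi*11 / 4
v = 22*pi / 4
v = 11/2*pi m/s

11/2*pi m/s


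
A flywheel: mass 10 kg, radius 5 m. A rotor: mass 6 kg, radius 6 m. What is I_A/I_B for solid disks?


Given: M1=10 kg, R1=5 m, M2=6 kg, R2=6 m
For a disk: I = (1/2)*M*R^2, so I_A/I_B = (M1*R1^2)/(M2*R2^2)
M1*R1^2 = 10*25 = 250
M2*R2^2 = 6*36 = 216
I_A/I_B = 250/216 = 125/108

125/108


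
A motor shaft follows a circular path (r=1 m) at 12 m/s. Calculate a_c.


Given: v = 12 m/s, r = 1 m
Using a_c = v^2 / r
a_c = 12^2 / 1
a_c = 144 / 1
a_c = 144 m/s^2

144 m/s^2


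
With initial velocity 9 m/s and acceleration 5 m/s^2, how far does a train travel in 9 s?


Given: v0 = 9 m/s, a = 5 m/s^2, t = 9 s
Using s = v0*t + (1/2)*a*t^2
s = 9*9 + (1/2)*5*9^2
s = 81 + (1/2)*405
s = 81 + 405/2
s = 567/2

567/2 m


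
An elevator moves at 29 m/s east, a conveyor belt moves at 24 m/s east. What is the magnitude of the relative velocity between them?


Given: v_A = 29 m/s east, v_B = 24 m/s east
Both move in the same direction; relative speed = |v_A - v_B|
|29 - 24| = |5|
= 5 m/s

5 m/s


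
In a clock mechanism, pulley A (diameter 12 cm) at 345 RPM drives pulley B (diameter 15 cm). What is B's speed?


Given: D1 = 12 cm, w1 = 345 RPM, D2 = 15 cm
Using D1*w1 = D2*w2
w2 = D1*w1 / D2
w2 = 12*345 / 15
w2 = 4140 / 15
w2 = 276 RPM

276 RPM


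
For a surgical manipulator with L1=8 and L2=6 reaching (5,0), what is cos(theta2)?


Given: L1 = 8, L2 = 6, target (x, y) = (5, 0)
Using cos(theta2) = (x^2 + y^2 - L1^2 - L2^2) / (2*L1*L2)
x^2 + y^2 = 5^2 + 0 = 25
L1^2 + L2^2 = 64 + 36 = 100
Numerator = 25 - 100 = -75
Denominator = 2*8*6 = 96
cos(theta2) = -75/96 = -25/32

-25/32


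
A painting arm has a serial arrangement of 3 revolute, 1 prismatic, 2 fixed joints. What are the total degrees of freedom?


Given: serial robot with 3 revolute, 1 prismatic, 2 fixed joints
DOF contribution per joint type: revolute=1, prismatic=1, spherical=3, fixed=0
DOF = 3*1 + 1*1 + 2*0
DOF = 4

4


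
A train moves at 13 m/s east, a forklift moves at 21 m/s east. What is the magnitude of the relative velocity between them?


Given: v_A = 13 m/s east, v_B = 21 m/s east
Both move in the same direction; relative speed = |v_A - v_B|
|13 - 21| = |-8|
= 8 m/s

8 m/s


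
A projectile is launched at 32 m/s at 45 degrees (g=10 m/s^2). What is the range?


Given: v0 = 32 m/s, theta = 45 deg, g = 10 m/s^2
sin(2*45) = sin(90) = 1
Using R = v0^2 * sin(2*theta) / g
R = 32^2 * 1 / 10
R = 1024 / 10
R = 512/5 m

512/5 m


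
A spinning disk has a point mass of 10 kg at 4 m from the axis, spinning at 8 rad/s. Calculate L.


Given: m = 10 kg, r = 4 m, omega = 8 rad/s
For a point mass: I = m*r^2
I = 10*4^2 = 10*16 = 160
L = I*omega = 160*8
L = 1280 kg*m^2/s

1280 kg*m^2/s


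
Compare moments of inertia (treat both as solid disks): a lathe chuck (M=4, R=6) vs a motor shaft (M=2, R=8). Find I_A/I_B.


Given: M1=4 kg, R1=6 m, M2=2 kg, R2=8 m
For a disk: I = (1/2)*M*R^2, so I_A/I_B = (M1*R1^2)/(M2*R2^2)
M1*R1^2 = 4*36 = 144
M2*R2^2 = 2*64 = 128
I_A/I_B = 144/128 = 9/8

9/8


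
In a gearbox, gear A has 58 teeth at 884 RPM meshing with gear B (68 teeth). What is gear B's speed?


Given: N1 = 58 teeth, w1 = 884 RPM, N2 = 68 teeth
Using N1*w1 = N2*w2
w2 = N1*w1 / N2
w2 = 58*884 / 68
w2 = 51272 / 68
w2 = 754 RPM

754 RPM


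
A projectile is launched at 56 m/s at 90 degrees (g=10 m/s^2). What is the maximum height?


Given: v0 = 56 m/s, theta = 90 deg, g = 10 m/s^2
sin^2(90) = 1
Using H = v0^2 * sin^2(theta) / (2*g)
H = 56^2 * 1 / (2*10)
H = 3136 * 1 / 20
H = 3136 / 20
H = 784/5 m

784/5 m


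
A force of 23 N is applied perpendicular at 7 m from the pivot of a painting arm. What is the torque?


Given: F = 23 N, r = 7 m, angle = 90 deg (perpendicular)
Using tau = F * r * sin(90)
sin(90) = 1
tau = 23 * 7 * 1
tau = 161 Nm

161 Nm


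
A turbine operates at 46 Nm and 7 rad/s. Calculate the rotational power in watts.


Given: tau = 46 Nm, omega = 7 rad/s
Using P = tau * omega
P = 46 * 7
P = 322 W

322 W


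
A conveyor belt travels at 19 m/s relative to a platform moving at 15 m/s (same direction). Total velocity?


Given: object velocity = 19 m/s, platform velocity = 15 m/s (same direction)
Using classical velocity addition: v_total = v_object + v_platform
v_total = 19 + 15
v_total = 34 m/s

34 m/s


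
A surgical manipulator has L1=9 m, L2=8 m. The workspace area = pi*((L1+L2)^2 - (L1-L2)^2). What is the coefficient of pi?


Given: L1 = 9, L2 = 8
(L1+L2)^2 = (17)^2 = 289
(L1-L2)^2 = (1)^2 = 1
Difference = 289 - 1 = 288
This equals 4*L1*L2 = 4*9*8 = 288
Workspace area = 288*pi

288


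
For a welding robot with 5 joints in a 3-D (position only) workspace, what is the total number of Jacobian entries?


Given: task space dimension = 3, joints = 5
Jacobian is a 3 x 5 matrix
Total entries = rows * columns
Total = 3 * 5
Total = 15

15


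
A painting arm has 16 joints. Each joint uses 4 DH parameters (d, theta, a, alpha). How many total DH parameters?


Given: 16 joints, 4 DH parameters per joint (d, theta, a, alpha)
Total DH parameters = number_of_joints * 4
Total = 16 * 4
Total = 64

64


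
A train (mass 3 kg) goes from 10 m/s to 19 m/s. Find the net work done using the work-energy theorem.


Given: m = 3 kg, v0 = 10 m/s, v = 19 m/s
Using W = (1/2)*m*(v^2 - v0^2)
v^2 = 19^2 = 361
v0^2 = 10^2 = 100
v^2 - v0^2 = 361 - 100 = 261
W = (1/2)*3*261 = 783/2 J

783/2 J


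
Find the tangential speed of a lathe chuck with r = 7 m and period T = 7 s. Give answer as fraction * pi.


Given: radius r = 7 m, period T = 7 s
Using v = 2*pi*r / T
v = 2*pi*7 / 7
v = 14*pi / 7
v = 2*pi m/s

2*pi m/s


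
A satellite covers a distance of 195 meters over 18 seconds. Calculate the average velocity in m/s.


Given: distance d = 195 m, time t = 18 s
Using v = d / t
v = 195 / 18
v = 65/6 m/s

65/6 m/s


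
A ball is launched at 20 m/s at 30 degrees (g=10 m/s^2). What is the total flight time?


Given: v0 = 20 m/s, theta = 30 deg, g = 10 m/s^2
sin(30) = 1/2
Using T = 2*v0*sin(theta) / g
T = 2*20*1/2 / 10
T = 20 / 10
T = 2 s

2 s


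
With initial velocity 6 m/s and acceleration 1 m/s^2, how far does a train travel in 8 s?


Given: v0 = 6 m/s, a = 1 m/s^2, t = 8 s
Using s = v0*t + (1/2)*a*t^2
s = 6*8 + (1/2)*1*8^2
s = 48 + (1/2)*64
s = 48 + 32
s = 80

80 m


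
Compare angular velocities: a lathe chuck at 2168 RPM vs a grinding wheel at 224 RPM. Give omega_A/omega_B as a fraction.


Given: RPM_A = 2168, RPM_B = 224
omega = 2*pi*RPM/60, so omega_A/omega_B = RPM_A / RPM_B
omega_A/omega_B = 2168 / 224
omega_A/omega_B = 271/28

271/28


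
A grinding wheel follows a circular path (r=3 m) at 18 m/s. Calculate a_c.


Given: v = 18 m/s, r = 3 m
Using a_c = v^2 / r
a_c = 18^2 / 3
a_c = 324 / 3
a_c = 108 m/s^2

108 m/s^2


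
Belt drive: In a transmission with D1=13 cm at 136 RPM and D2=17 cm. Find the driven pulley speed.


Given: D1 = 13 cm, w1 = 136 RPM, D2 = 17 cm
Using D1*w1 = D2*w2
w2 = D1*w1 / D2
w2 = 13*136 / 17
w2 = 1768 / 17
w2 = 104 RPM

104 RPM


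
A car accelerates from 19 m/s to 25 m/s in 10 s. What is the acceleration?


Given: initial velocity v0 = 19 m/s, final velocity v = 25 m/s, time t = 10 s
Using a = (v - v0) / t
a = (25 - 19) / 10
a = 6 / 10
a = 3/5 m/s^2

3/5 m/s^2


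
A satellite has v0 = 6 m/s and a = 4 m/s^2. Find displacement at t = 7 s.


Given: v0 = 6 m/s, a = 4 m/s^2, t = 7 s
Using s = v0*t + (1/2)*a*t^2
s = 6*7 + (1/2)*4*7^2
s = 42 + (1/2)*196
s = 42 + 98
s = 140

140 m


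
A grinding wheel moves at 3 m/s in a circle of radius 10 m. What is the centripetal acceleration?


Given: v = 3 m/s, r = 10 m
Using a_c = v^2 / r
a_c = 3^2 / 10
a_c = 9 / 10
a_c = 9/10 m/s^2

9/10 m/s^2


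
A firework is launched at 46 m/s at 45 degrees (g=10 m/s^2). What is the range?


Given: v0 = 46 m/s, theta = 45 deg, g = 10 m/s^2
sin(2*45) = sin(90) = 1
Using R = v0^2 * sin(2*theta) / g
R = 46^2 * 1 / 10
R = 2116 / 10
R = 1058/5 m

1058/5 m


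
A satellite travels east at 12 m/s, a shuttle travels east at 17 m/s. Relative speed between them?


Given: v_A = 12 m/s east, v_B = 17 m/s east
Both move in the same direction; relative speed = |v_A - v_B|
|12 - 17| = |-5|
= 5 m/s

5 m/s


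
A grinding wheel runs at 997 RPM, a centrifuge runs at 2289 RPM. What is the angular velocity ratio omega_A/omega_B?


Given: RPM_A = 997, RPM_B = 2289
omega = 2*pi*RPM/60, so omega_A/omega_B = RPM_A / RPM_B
omega_A/omega_B = 997 / 2289
omega_A/omega_B = 997/2289

997/2289


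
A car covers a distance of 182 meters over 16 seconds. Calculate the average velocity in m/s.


Given: distance d = 182 m, time t = 16 s
Using v = d / t
v = 182 / 16
v = 91/8 m/s

91/8 m/s


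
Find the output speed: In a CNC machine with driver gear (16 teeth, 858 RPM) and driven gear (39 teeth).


Given: N1 = 16 teeth, w1 = 858 RPM, N2 = 39 teeth
Using N1*w1 = N2*w2
w2 = N1*w1 / N2
w2 = 16*858 / 39
w2 = 13728 / 39
w2 = 352 RPM

352 RPM


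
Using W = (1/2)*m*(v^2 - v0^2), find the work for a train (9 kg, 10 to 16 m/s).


Given: m = 9 kg, v0 = 10 m/s, v = 16 m/s
Using W = (1/2)*m*(v^2 - v0^2)
v^2 = 16^2 = 256
v0^2 = 10^2 = 100
v^2 - v0^2 = 256 - 100 = 156
W = (1/2)*9*156 = 702 J

702 J


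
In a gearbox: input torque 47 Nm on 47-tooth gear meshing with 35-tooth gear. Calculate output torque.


Given: N1 = 47, N2 = 35, T1 = 47 Nm
Using T2/T1 = N2/N1
T2 = T1 * N2 / N1
T2 = 47 * 35 / 47
T2 = 1645 / 47
T2 = 35 Nm

35 Nm


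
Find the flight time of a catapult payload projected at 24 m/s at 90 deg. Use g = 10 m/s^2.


Given: v0 = 24 m/s, theta = 90 deg, g = 10 m/s^2
sin(90) = 1
Using T = 2*v0*sin(theta) / g
T = 2*24*1 / 10
T = 48 / 10
T = 24/5 s

24/5 s


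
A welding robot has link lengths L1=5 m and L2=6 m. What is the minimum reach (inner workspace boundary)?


Given: L1 = 5 m, L2 = 6 m
For a 2-link planar arm, min reach = |L1 - L2| (second link folded back)
Min reach = |5 - 6|
Min reach = 1 m

1 m


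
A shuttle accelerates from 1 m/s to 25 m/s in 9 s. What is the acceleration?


Given: initial velocity v0 = 1 m/s, final velocity v = 25 m/s, time t = 9 s
Using a = (v - v0) / t
a = (25 - 1) / 9
a = 24 / 9
a = 8/3 m/s^2

8/3 m/s^2


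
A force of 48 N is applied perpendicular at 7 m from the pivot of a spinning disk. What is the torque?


Given: F = 48 N, r = 7 m, angle = 90 deg (perpendicular)
Using tau = F * r * sin(90)
sin(90) = 1
tau = 48 * 7 * 1
tau = 336 Nm

336 Nm


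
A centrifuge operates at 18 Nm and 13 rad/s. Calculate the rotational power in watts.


Given: tau = 18 Nm, omega = 13 rad/s
Using P = tau * omega
P = 18 * 13
P = 234 W

234 W


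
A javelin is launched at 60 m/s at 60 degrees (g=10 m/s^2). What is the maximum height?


Given: v0 = 60 m/s, theta = 60 deg, g = 10 m/s^2
sin^2(60) = 3/4
Using H = v0^2 * sin^2(theta) / (2*g)
H = 60^2 * 3/4 / (2*10)
H = 3600 * 3/4 / 20
H = 2700 / 20
H = 135 m

135 m


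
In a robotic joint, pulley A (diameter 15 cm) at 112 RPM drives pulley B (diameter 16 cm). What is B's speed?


Given: D1 = 15 cm, w1 = 112 RPM, D2 = 16 cm
Using D1*w1 = D2*w2
w2 = D1*w1 / D2
w2 = 15*112 / 16
w2 = 1680 / 16
w2 = 105 RPM

105 RPM


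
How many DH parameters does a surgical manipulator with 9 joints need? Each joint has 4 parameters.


Given: 9 joints, 4 DH parameters per joint (d, theta, a, alpha)
Total DH parameters = number_of_joints * 4
Total = 9 * 4
Total = 36

36


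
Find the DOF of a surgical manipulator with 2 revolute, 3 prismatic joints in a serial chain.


Given: serial robot with 2 revolute, 3 prismatic joints
DOF contribution per joint type: revolute=1, prismatic=1, spherical=3, fixed=0
DOF = 2*1 + 3*1
DOF = 5

5


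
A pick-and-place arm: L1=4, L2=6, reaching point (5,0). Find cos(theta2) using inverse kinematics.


Given: L1 = 4, L2 = 6, target (x, y) = (5, 0)
Using cos(theta2) = (x^2 + y^2 - L1^2 - L2^2) / (2*L1*L2)
x^2 + y^2 = 5^2 + 0 = 25
L1^2 + L2^2 = 16 + 36 = 52
Numerator = 25 - 52 = -27
Denominator = 2*4*6 = 48
cos(theta2) = -27/48 = -9/16

-9/16


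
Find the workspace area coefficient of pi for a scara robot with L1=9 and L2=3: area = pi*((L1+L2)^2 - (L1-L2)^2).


Given: L1 = 9, L2 = 3
(L1+L2)^2 = (12)^2 = 144
(L1-L2)^2 = (6)^2 = 36
Difference = 144 - 36 = 108
This equals 4*L1*L2 = 4*9*3 = 108
Workspace area = 108*pi

108


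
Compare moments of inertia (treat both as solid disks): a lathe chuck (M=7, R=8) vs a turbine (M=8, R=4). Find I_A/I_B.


Given: M1=7 kg, R1=8 m, M2=8 kg, R2=4 m
For a disk: I = (1/2)*M*R^2, so I_A/I_B = (M1*R1^2)/(M2*R2^2)
M1*R1^2 = 7*64 = 448
M2*R2^2 = 8*16 = 128
I_A/I_B = 448/128 = 7/2

7/2


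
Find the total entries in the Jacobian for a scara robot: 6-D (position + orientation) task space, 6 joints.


Given: task space dimension = 6, joints = 6
Jacobian is a 6 x 6 matrix
Total entries = rows * columns
Total = 6 * 6
Total = 36

36


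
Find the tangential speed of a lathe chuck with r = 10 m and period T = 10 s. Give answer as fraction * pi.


Given: radius r = 10 m, period T = 10 s
Using v = 2*pi*r / T
v = 2*pi*10 / 10
v = 20*pi / 10
v = 2*pi m/s

2*pi m/s


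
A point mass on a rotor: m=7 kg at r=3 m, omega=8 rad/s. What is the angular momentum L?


Given: m = 7 kg, r = 3 m, omega = 8 rad/s
For a point mass: I = m*r^2
I = 7*3^2 = 7*9 = 63
L = I*omega = 63*8
L = 504 kg*m^2/s

504 kg*m^2/s


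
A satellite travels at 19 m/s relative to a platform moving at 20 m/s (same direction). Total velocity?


Given: object velocity = 19 m/s, platform velocity = 20 m/s (same direction)
Using classical velocity addition: v_total = v_object + v_platform
v_total = 19 + 20
v_total = 39 m/s

39 m/s


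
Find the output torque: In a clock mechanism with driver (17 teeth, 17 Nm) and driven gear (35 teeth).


Given: N1 = 17, N2 = 35, T1 = 17 Nm
Using T2/T1 = N2/N1
T2 = T1 * N2 / N1
T2 = 17 * 35 / 17
T2 = 595 / 17
T2 = 35 Nm

35 Nm


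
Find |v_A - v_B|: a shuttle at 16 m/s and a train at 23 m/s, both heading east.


Given: v_A = 16 m/s east, v_B = 23 m/s east
Both move in the same direction; relative speed = |v_A - v_B|
|16 - 23| = |-7|
= 7 m/s

7 m/s


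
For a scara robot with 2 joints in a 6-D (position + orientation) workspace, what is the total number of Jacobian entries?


Given: task space dimension = 6, joints = 2
Jacobian is a 6 x 2 matrix
Total entries = rows * columns
Total = 6 * 2
Total = 12

12


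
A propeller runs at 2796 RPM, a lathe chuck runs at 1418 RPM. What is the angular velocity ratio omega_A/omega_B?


Given: RPM_A = 2796, RPM_B = 1418
omega = 2*pi*RPM/60, so omega_A/omega_B = RPM_A / RPM_B
omega_A/omega_B = 2796 / 1418
omega_A/omega_B = 1398/709

1398/709


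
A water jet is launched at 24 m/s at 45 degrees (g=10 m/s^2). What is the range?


Given: v0 = 24 m/s, theta = 45 deg, g = 10 m/s^2
sin(2*45) = sin(90) = 1
Using R = v0^2 * sin(2*theta) / g
R = 24^2 * 1 / 10
R = 576 / 10
R = 288/5 m

288/5 m


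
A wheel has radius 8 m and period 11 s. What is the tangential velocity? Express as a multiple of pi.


Given: radius r = 8 m, period T = 11 s
Using v = 2*pi*r / T
v = 2*pi*8 / 11
v = 16*pi / 11
v = 16/11*pi m/s

16/11*pi m/s


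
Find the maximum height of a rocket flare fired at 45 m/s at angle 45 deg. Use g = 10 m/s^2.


Given: v0 = 45 m/s, theta = 45 deg, g = 10 m/s^2
sin^2(45) = 1/2
Using H = v0^2 * sin^2(theta) / (2*g)
H = 45^2 * 1/2 / (2*10)
H = 2025 * 1/2 / 20
H = 2025/2 / 20
H = 405/8 m

405/8 m


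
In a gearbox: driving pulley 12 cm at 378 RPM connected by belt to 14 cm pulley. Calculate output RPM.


Given: D1 = 12 cm, w1 = 378 RPM, D2 = 14 cm
Using D1*w1 = D2*w2
w2 = D1*w1 / D2
w2 = 12*378 / 14
w2 = 4536 / 14
w2 = 324 RPM

324 RPM


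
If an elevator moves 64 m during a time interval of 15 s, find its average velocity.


Given: distance d = 64 m, time t = 15 s
Using v = d / t
v = 64 / 15
v = 64/15 m/s

64/15 m/s


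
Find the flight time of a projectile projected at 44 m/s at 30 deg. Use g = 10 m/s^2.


Given: v0 = 44 m/s, theta = 30 deg, g = 10 m/s^2
sin(30) = 1/2
Using T = 2*v0*sin(theta) / g
T = 2*44*1/2 / 10
T = 44 / 10
T = 22/5 s

22/5 s


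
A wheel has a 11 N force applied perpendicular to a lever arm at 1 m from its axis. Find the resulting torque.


Given: F = 11 N, r = 1 m, angle = 90 deg (perpendicular)
Using tau = F * r * sin(90)
sin(90) = 1
tau = 11 * 1 * 1
tau = 11 Nm

11 Nm


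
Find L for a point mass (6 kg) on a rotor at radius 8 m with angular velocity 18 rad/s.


Given: m = 6 kg, r = 8 m, omega = 18 rad/s
For a point mass: I = m*r^2
I = 6*8^2 = 6*64 = 384
L = I*omega = 384*18
L = 6912 kg*m^2/s

6912 kg*m^2/s


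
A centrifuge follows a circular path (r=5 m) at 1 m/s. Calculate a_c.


Given: v = 1 m/s, r = 5 m
Using a_c = v^2 / r
a_c = 1^2 / 5
a_c = 1 / 5
a_c = 1/5 m/s^2

1/5 m/s^2


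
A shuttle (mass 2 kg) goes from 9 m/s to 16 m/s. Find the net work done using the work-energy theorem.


Given: m = 2 kg, v0 = 9 m/s, v = 16 m/s
Using W = (1/2)*m*(v^2 - v0^2)
v^2 = 16^2 = 256
v0^2 = 9^2 = 81
v^2 - v0^2 = 256 - 81 = 175
W = (1/2)*2*175 = 175 J

175 J


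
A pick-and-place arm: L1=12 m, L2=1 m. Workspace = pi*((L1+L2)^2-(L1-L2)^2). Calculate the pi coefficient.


Given: L1 = 12, L2 = 1
(L1+L2)^2 = (13)^2 = 169
(L1-L2)^2 = (11)^2 = 121
Difference = 169 - 121 = 48
This equals 4*L1*L2 = 4*12*1 = 48
Workspace area = 48*pi

48


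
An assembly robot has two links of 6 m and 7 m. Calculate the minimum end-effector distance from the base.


Given: L1 = 6 m, L2 = 7 m
For a 2-link planar arm, min reach = |L1 - L2| (second link folded back)
Min reach = |6 - 7|
Min reach = 1 m

1 m


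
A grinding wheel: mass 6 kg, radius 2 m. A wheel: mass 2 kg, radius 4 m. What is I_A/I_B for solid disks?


Given: M1=6 kg, R1=2 m, M2=2 kg, R2=4 m
For a disk: I = (1/2)*M*R^2, so I_A/I_B = (M1*R1^2)/(M2*R2^2)
M1*R1^2 = 6*4 = 24
M2*R2^2 = 2*16 = 32
I_A/I_B = 24/32 = 3/4

3/4


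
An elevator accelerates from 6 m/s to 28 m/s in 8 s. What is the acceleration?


Given: initial velocity v0 = 6 m/s, final velocity v = 28 m/s, time t = 8 s
Using a = (v - v0) / t
a = (28 - 6) / 8
a = 22 / 8
a = 11/4 m/s^2

11/4 m/s^2


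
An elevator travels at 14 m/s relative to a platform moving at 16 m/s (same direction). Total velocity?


Given: object velocity = 14 m/s, platform velocity = 16 m/s (same direction)
Using classical velocity addition: v_total = v_object + v_platform
v_total = 14 + 16
v_total = 30 m/s

30 m/s


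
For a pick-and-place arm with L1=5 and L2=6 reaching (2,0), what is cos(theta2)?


Given: L1 = 5, L2 = 6, target (x, y) = (2, 0)
Using cos(theta2) = (x^2 + y^2 - L1^2 - L2^2) / (2*L1*L2)
x^2 + y^2 = 2^2 + 0 = 4
L1^2 + L2^2 = 25 + 36 = 61
Numerator = 4 - 61 = -57
Denominator = 2*5*6 = 60
cos(theta2) = -57/60 = -19/20

-19/20


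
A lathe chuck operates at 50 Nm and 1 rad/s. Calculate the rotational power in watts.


Given: tau = 50 Nm, omega = 1 rad/s
Using P = tau * omega
P = 50 * 1
P = 50 W

50 W


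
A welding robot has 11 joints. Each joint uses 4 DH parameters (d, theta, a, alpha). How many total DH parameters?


Given: 11 joints, 4 DH parameters per joint (d, theta, a, alpha)
Total DH parameters = number_of_joints * 4
Total = 11 * 4
Total = 44

44


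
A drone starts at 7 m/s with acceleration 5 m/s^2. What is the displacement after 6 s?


Given: v0 = 7 m/s, a = 5 m/s^2, t = 6 s
Using s = v0*t + (1/2)*a*t^2
s = 7*6 + (1/2)*5*6^2
s = 42 + (1/2)*180
s = 42 + 90
s = 132

132 m


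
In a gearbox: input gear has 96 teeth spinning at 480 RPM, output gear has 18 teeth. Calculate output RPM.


Given: N1 = 96 teeth, w1 = 480 RPM, N2 = 18 teeth
Using N1*w1 = N2*w2
w2 = N1*w1 / N2
w2 = 96*480 / 18
w2 = 46080 / 18
w2 = 2560 RPM

2560 RPM


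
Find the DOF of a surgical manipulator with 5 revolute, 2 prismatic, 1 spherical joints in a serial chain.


Given: serial robot with 5 revolute, 2 prismatic, 1 spherical joints
DOF contribution per joint type: revolute=1, prismatic=1, spherical=3, fixed=0
DOF = 5*1 + 2*1 + 1*3
DOF = 10

10


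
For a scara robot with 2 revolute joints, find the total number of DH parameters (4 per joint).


Given: 2 joints, 4 DH parameters per joint (d, theta, a, alpha)
Total DH parameters = number_of_joints * 4
Total = 2 * 4
Total = 8

8


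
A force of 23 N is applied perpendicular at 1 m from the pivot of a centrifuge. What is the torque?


Given: F = 23 N, r = 1 m, angle = 90 deg (perpendicular)
Using tau = F * r * sin(90)
sin(90) = 1
tau = 23 * 1 * 1
tau = 23 Nm

23 Nm


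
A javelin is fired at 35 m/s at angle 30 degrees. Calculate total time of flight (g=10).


Given: v0 = 35 m/s, theta = 30 deg, g = 10 m/s^2
sin(30) = 1/2
Using T = 2*v0*sin(theta) / g
T = 2*35*1/2 / 10
T = 35 / 10
T = 7/2 s

7/2 s


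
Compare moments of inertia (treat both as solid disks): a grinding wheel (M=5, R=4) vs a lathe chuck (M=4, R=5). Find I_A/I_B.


Given: M1=5 kg, R1=4 m, M2=4 kg, R2=5 m
For a disk: I = (1/2)*M*R^2, so I_A/I_B = (M1*R1^2)/(M2*R2^2)
M1*R1^2 = 5*16 = 80
M2*R2^2 = 4*25 = 100
I_A/I_B = 80/100 = 4/5

4/5


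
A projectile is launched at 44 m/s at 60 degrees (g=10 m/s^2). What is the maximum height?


Given: v0 = 44 m/s, theta = 60 deg, g = 10 m/s^2
sin^2(60) = 3/4
Using H = v0^2 * sin^2(theta) / (2*g)
H = 44^2 * 3/4 / (2*10)
H = 1936 * 3/4 / 20
H = 1452 / 20
H = 363/5 m

363/5 m


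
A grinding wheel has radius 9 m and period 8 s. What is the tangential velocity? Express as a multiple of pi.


Given: radius r = 9 m, period T = 8 s
Using v = 2*pi*r / T
v = 2*pi*9 / 8
v = 18*pi / 8
v = 9/4*pi m/s

9/4*pi m/s


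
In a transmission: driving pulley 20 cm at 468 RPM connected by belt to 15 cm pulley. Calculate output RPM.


Given: D1 = 20 cm, w1 = 468 RPM, D2 = 15 cm
Using D1*w1 = D2*w2
w2 = D1*w1 / D2
w2 = 20*468 / 15
w2 = 9360 / 15
w2 = 624 RPM

624 RPM


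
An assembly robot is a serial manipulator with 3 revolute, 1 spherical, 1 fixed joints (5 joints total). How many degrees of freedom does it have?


Given: serial robot with 3 revolute, 1 spherical, 1 fixed joints
DOF contribution per joint type: revolute=1, prismatic=1, spherical=3, fixed=0
DOF = 3*1 + 1*3 + 1*0
DOF = 6

6


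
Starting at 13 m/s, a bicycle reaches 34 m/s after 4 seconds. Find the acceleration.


Given: initial velocity v0 = 13 m/s, final velocity v = 34 m/s, time t = 4 s
Using a = (v - v0) / t
a = (34 - 13) / 4
a = 21 / 4
a = 21/4 m/s^2

21/4 m/s^2


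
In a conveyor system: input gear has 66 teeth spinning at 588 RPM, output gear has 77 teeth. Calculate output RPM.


Given: N1 = 66 teeth, w1 = 588 RPM, N2 = 77 teeth
Using N1*w1 = N2*w2
w2 = N1*w1 / N2
w2 = 66*588 / 77
w2 = 38808 / 77
w2 = 504 RPM

504 RPM


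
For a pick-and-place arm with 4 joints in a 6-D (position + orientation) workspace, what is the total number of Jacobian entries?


Given: task space dimension = 6, joints = 4
Jacobian is a 6 x 4 matrix
Total entries = rows * columns
Total = 6 * 4
Total = 24

24


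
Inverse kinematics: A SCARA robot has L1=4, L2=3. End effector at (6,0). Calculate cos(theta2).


Given: L1 = 4, L2 = 3, target (x, y) = (6, 0)
Using cos(theta2) = (x^2 + y^2 - L1^2 - L2^2) / (2*L1*L2)
x^2 + y^2 = 6^2 + 0 = 36
L1^2 + L2^2 = 16 + 9 = 25
Numerator = 36 - 25 = 11
Denominator = 2*4*3 = 24
cos(theta2) = 11/24 = 11/24

11/24


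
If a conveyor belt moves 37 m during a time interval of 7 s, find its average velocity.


Given: distance d = 37 m, time t = 7 s
Using v = d / t
v = 37 / 7
v = 37/7 m/s

37/7 m/s


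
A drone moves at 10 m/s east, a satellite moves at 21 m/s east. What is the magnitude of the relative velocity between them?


Given: v_A = 10 m/s east, v_B = 21 m/s east
Both move in the same direction; relative speed = |v_A - v_B|
|10 - 21| = |-11|
= 11 m/s

11 m/s


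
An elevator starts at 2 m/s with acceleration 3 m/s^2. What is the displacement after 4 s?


Given: v0 = 2 m/s, a = 3 m/s^2, t = 4 s
Using s = v0*t + (1/2)*a*t^2
s = 2*4 + (1/2)*3*4^2
s = 8 + (1/2)*48
s = 8 + 24
s = 32

32 m


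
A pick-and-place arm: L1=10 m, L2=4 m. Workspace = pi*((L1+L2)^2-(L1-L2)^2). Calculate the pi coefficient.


Given: L1 = 10, L2 = 4
(L1+L2)^2 = (14)^2 = 196
(L1-L2)^2 = (6)^2 = 36
Difference = 196 - 36 = 160
This equals 4*L1*L2 = 4*10*4 = 160
Workspace area = 160*pi

160


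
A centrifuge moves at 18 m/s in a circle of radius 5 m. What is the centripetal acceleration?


Given: v = 18 m/s, r = 5 m
Using a_c = v^2 / r
a_c = 18^2 / 5
a_c = 324 / 5
a_c = 324/5 m/s^2

324/5 m/s^2


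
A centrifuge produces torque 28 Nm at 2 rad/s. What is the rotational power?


Given: tau = 28 Nm, omega = 2 rad/s
Using P = tau * omega
P = 28 * 2
P = 56 W

56 W


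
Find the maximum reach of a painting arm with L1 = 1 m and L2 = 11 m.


Given: L1 = 1 m, L2 = 11 m
For a 2-link planar arm, max reach = L1 + L2 (fully extended)
Max reach = 1 + 11
Max reach = 12 m

12 m


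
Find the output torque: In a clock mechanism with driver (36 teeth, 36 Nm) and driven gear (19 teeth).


Given: N1 = 36, N2 = 19, T1 = 36 Nm
Using T2/T1 = N2/N1
T2 = T1 * N2 / N1
T2 = 36 * 19 / 36
T2 = 684 / 36
T2 = 19 Nm

19 Nm


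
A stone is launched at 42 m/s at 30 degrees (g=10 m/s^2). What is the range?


Given: v0 = 42 m/s, theta = 30 deg, g = 10 m/s^2
sin(2*30) = sin(60) = sqrt(3)/2
Using R = v0^2 * sin(2*theta) / g
R = 42^2 * (sqrt(3)/2) / 10
R = 1764 * sqrt(3) / 20
R = 441/5*sqrt(3) m

441/5*sqrt(3) m


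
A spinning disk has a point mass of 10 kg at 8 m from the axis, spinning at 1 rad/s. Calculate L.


Given: m = 10 kg, r = 8 m, omega = 1 rad/s
For a point mass: I = m*r^2
I = 10*8^2 = 10*64 = 640
L = I*omega = 640*1
L = 640 kg*m^2/s

640 kg*m^2/s
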